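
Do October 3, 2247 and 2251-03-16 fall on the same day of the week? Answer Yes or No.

From Oct 3, 2247 to Mar 16, 2251 is 1260 days.
1260 mod 7 = 0, so they are the same weekday.
(Oct 3, 2247 is a Sunday; Mar 16, 2251 is a Sunday.)

Yes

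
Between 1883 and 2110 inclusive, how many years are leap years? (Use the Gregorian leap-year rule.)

Multiples of 4 in [1883,2110]: 57.
Of those, multiples of 100: 3 (not leap unless ÷400).
Multiples of 400: 1.
Leap years = 57 − 3 + 1 = 55.

55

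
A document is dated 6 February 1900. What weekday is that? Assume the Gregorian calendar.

Tuesday

Doomsday rule: the anchor day for the 1900s is Wednesday. For year 00: 0÷12 = 0 r 0, and 0÷4 = 0, so 0+0+0 = 0.
Wednesday + 0 ≡ Wednesday — that's 1900's doomsday.
In February the doomsday date is Feb 28 (1900 is not a leap year (divisible by 100 but not 400)).
Feb 6 is 22 days before Feb 28; 22 mod 7 = 1, so Wednesday − 1 = Tuesday.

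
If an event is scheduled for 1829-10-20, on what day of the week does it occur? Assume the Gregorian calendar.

Doomsday rule: the anchor day for the 1800s is Friday. For year 29: 29÷12 = 2 r 5, and 5÷4 = 1, so 2+5+1 = 8.
Friday + 8 ≡ Saturday — that's 1829's doomsday.
In October the doomsday date is Oct 10.
Oct 20 is 10 days after Oct 10; 10 mod 7 = 3, so Saturday + 3 = Tuesday.

Tuesday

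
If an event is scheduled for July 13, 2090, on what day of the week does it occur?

January 1, 2090 is a Sunday.
Jan 1, 2090 → Feb 1, 2090: 31 days (January has 31).
Feb 1, 2090 → Mar 1, 2090: 28 days (February has 28).
Mar 1, 2090 → Apr 1, 2090: 31 days (March has 31).
Apr 1, 2090 → May 1, 2090: 30 days (April has 30).
May 1, 2090 → Jun 1, 2090: 31 days (May has 31).
Jun 1, 2090 → Jul 1, 2090: 30 days (June has 30).
Jul 1, 2090 → Jul 13, 2090: 12 days.
Total: 193 days.
193 mod 7 = 4, so Sunday + 4 = Thursday.

Thursday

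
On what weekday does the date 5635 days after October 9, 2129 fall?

Oct 9, 2129 is a Sunday.
5635 mod 7 = 0, so 5635 days after a Sunday is Sunday + 0 = Sunday.

Sunday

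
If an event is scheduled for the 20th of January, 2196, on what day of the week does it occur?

Doomsday rule: the anchor day for the 2100s is Sunday. For year 96: 96÷12 = 8 r 0, and 0÷4 = 0, so 8+0+0 = 8.
Sunday + 8 ≡ Monday — that's 2196's doomsday.
In January the doomsday date is Jan 4 (2196 is a leap year (divisible by 4)).
Jan 20 is 16 days after Jan 4; 16 mod 7 = 2, so Monday + 2 = Wednesday.

Wednesday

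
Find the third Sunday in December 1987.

December 1, 1987 is a Tuesday.
The first Sunday is therefore December 6 (5 days later).
The third Sunday is 6 + 2×7 = December 20.

December 20, 1987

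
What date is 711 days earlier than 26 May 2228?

June 15, 2226

−366 (one year; includes Feb 29, 2228) → May 26, 2227 (345 left).
−26 → Apr 30, 2227 (end of Apr, 30 days; 319 left).
−30 → Mar 31, 2227 (end of Mar, 31 days; 289 left).
−31 → Feb 28, 2227 (end of Feb, 28 days; 258 left).
−28 → Jan 31, 2227 (end of Jan, 31 days; 230 left).
−31 → Dec 31, 2226 (end of Dec, 31 days; 199 left).
−31 → Nov 30, 2226 (end of Nov, 30 days; 168 left).
−30 → Oct 31, 2226 (end of Oct, 31 days; 138 left).
−31 → Sep 30, 2226 (end of Sep, 30 days; 107 left).
−30 → Aug 31, 2226 (end of Aug, 31 days; 77 left).
−31 → Jul 31, 2226 (end of Jul, 31 days; 46 left).
−31 → Jun 30, 2226 (end of Jun, 30 days; 15 left).
−15 → Jun 15, 2226.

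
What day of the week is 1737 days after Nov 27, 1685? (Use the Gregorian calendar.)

Nov 27, 1685 is a Tuesday.
1737 mod 7 = 1, so 1737 days after a Tuesday is Tuesday + 1 = Wednesday.

Wednesday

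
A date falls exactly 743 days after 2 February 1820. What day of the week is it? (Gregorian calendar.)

First find the weekday of Feb 2, 1820. Doomsday rule: the anchor day for the 1800s is Friday. For year 20: 20÷12 = 1 r 8, and 8÷4 = 2, so 1+8+2 = 11.
Friday + 11 ≡ Tuesday — that's 1820's doomsday.
In February the doomsday date is Feb 29 (1820 is a leap year (divisible by 4)).
Feb 2 is 27 days before Feb 29; 27 mod 7 = 6, so Tuesday − 6 = Wednesday.
743 mod 7 = 1, so 743 days after a Wednesday is Wednesday + 1 = Thursday.

Thursday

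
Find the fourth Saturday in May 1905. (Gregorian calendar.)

May 1, 1905 is a Monday.
The first Saturday is therefore May 6 (5 days later).
The fourth Saturday is 6 + 3×7 = May 27.

May 27, 1905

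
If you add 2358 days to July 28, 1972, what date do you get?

January 11, 1979

+365 (one year) → Jul 28, 1973 (1993 left).
+365 (one year) → Jul 28, 1974 (1628 left).
+365 (one year) → Jul 28, 1975 (1263 left).
+366 (one year; includes Feb 29, 1976) → Jul 28, 1976 (897 left).
+365 (one year) → Jul 28, 1977 (532 left).
+365 (one year) → Jul 28, 1978 (167 left).
Jul has 31 days: +4 → Aug 1, 1978 (163 left).
Aug has 31 days: +31 → Sep 1, 1978 (132 left).
Sep has 30 days: +30 → Oct 1, 1978 (102 left).
Oct has 31 days: +31 → Nov 1, 1978 (71 left).
Nov has 30 days: +30 → Dec 1, 1978 (41 left).
Dec has 31 days: +31 → Jan 1, 1979 (10 left).
+10 → Jan 11, 1979.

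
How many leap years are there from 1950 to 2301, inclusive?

Multiples of 4 in [1950,2301]: 88.
Of those, multiples of 100: 4 (not leap unless ÷400).
Multiples of 400: 1.
Leap years = 88 − 4 + 1 = 85.

85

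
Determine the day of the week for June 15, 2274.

Doomsday rule: the anchor day for the 2200s is Friday. For year 74: 74÷12 = 6 r 2, and 2÷4 = 0, so 6+2+0 = 8.
Friday + 8 ≡ Saturday — that's 2274's doomsday.
In June the doomsday date is Jun 6.
Jun 15 is 9 days after Jun 6; 9 mod 7 = 2, so Saturday + 2 = Monday.

Monday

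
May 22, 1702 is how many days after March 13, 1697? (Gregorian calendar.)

1895

Mar 13, 1697 → Mar 13, 1698: 365 days.
Mar 13, 1698 → Mar 13, 1699: 365 days.
Mar 13, 1699 → Mar 13, 1700: 365 days.
Mar 13, 1700 → Mar 13, 1701: 365 days.
Mar 13, 1701 → Mar 13, 1702: 365 days.
Mar 13, 1702 → Apr 13, 1702: 31 days (March has 31).
Apr 13, 1702 → May 13, 1702: 30 days (April has 30).
May 13, 1702 → May 22, 1702: 9 days.
Total: 1895 days.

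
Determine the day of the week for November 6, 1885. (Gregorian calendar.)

Doomsday rule: the anchor day for the 1800s is Friday. For year 85: 85÷12 = 7 r 1, and 1÷4 = 0, so 7+1+0 = 8.
Friday + 8 ≡ Saturday — that's 1885's doomsday.
In November the doomsday date is Nov 7.
Nov 6 is 1 day before Nov 7; 1 mod 7 = 1, so Saturday − 1 = Friday.

Friday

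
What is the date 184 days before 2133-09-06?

March 6, 2133

−6 → Aug 31, 2133 (end of Aug, 31 days; 178 left).
−31 → Jul 31, 2133 (end of Jul, 31 days; 147 left).
−31 → Jun 30, 2133 (end of Jun, 30 days; 116 left).
−30 → May 31, 2133 (end of May, 31 days; 86 left).
−31 → Apr 30, 2133 (end of Apr, 30 days; 55 left).
−30 → Mar 31, 2133 (end of Mar, 31 days; 25 left).
−25 → Mar 6, 2133.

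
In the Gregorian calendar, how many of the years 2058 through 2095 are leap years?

Multiples of 4 in [2058,2095]: 9.
Of those, multiples of 100: 0 (not leap unless ÷400).
Multiples of 400: 0.
Leap years = 9 − 0 + 0 = 9.

9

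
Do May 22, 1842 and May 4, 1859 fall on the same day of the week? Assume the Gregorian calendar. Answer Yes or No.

From May 22, 1842 to May 4, 1859 is 6191 days.
6191 mod 7 = 3, so they are different weekdays.
(May 22, 1842 is a Sunday; May 4, 1859 is a Wednesday.)

No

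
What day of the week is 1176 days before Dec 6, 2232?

Thursday

Dec 6, 2232 is a Thursday.
1176 mod 7 = 0, so 1176 days before a Thursday is Thursday − 0 = Thursday.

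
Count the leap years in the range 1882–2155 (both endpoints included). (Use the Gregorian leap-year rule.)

Multiples of 4 in [1882,2155]: 68.
Of those, multiples of 100: 3 (not leap unless ÷400).
Multiples of 400: 1.
Leap years = 68 − 3 + 1 = 66.

66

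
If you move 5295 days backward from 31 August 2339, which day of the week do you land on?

Aug 31, 2339 is a Thursday.
5295 mod 7 = 3, so 5295 days before a Thursday is Thursday − 3 = Monday.

Monday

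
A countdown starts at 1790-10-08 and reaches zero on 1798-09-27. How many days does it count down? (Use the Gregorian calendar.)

Oct 8, 1790 → Oct 8, 1791: 365 days.
Oct 8, 1791 → Oct 8, 1792: 366 days (Feb 29, 1792 is in that span).
Oct 8, 1792 → Oct 8, 1793: 365 days.
Oct 8, 1793 → Oct 8, 1794: 365 days.
Oct 8, 1794 → Oct 8, 1795: 365 days.
Oct 8, 1795 → Oct 8, 1796: 366 days (Feb 29, 1796 is in that span).
Oct 8, 1796 → Oct 8, 1797: 365 days.
Oct 8, 1797 → Nov 8, 1797: 31 days (October has 31).
Nov 8, 1797 → Dec 8, 1797: 30 days (November has 30).
Dec 8, 1797 → Jan 8, 1798: 31 days (December has 31).
Jan 8, 1798 → Feb 8, 1798: 31 days (January has 31).
Feb 8, 1798 → Mar 8, 1798: 28 days (February has 28).
Mar 8, 1798 → Apr 8, 1798: 31 days (March has 31).
Apr 8, 1798 → May 8, 1798: 30 days (April has 30).
May 8, 1798 → Jun 8, 1798: 31 days (May has 31).
Jun 8, 1798 → Jul 8, 1798: 30 days (June has 30).
Jul 8, 1798 → Aug 8, 1798: 31 days (July has 31).
Aug 8, 1798 → Sep 8, 1798: 31 days (August has 31).
Sep 8, 1798 → Sep 27, 1798: 19 days.
Total: 2911 days.

2911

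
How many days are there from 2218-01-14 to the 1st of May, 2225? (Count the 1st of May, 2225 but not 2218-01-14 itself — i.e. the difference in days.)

2664

Jan 14, 2218 → Jan 14, 2219: 365 days.
Jan 14, 2219 → Jan 14, 2220: 365 days.
Jan 14, 2220 → Jan 14, 2221: 366 days (Feb 29, 2220 is in that span).
Jan 14, 2221 → Jan 14, 2222: 365 days.
Jan 14, 2222 → Jan 14, 2223: 365 days.
Jan 14, 2223 → Jan 14, 2224: 365 days.
Jan 14, 2224 → Jan 14, 2225: 366 days (Feb 29, 2224 is in that span).
Jan 14, 2225 → Feb 14, 2225: 31 days (January has 31).
Feb 14, 2225 → Mar 14, 2225: 28 days (February has 28).
Mar 14, 2225 → Apr 14, 2225: 31 days (March has 31).
Apr 14, 2225 → May 1, 2225: 17 days.
Total: 2664 days.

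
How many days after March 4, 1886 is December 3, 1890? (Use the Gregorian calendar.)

1735

Mar 4, 1886 → Mar 4, 1887: 365 days.
Mar 4, 1887 → Mar 4, 1888: 366 days (Feb 29, 1888 is in that span).
Mar 4, 1888 → Mar 4, 1889: 365 days.
Mar 4, 1889 → Mar 4, 1890: 365 days.
Mar 4, 1890 → Apr 4, 1890: 31 days (March has 31).
Apr 4, 1890 → May 4, 1890: 30 days (April has 30).
May 4, 1890 → Jun 4, 1890: 31 days (May has 31).
Jun 4, 1890 → Jul 4, 1890: 30 days (June has 30).
Jul 4, 1890 → Aug 4, 1890: 31 days (July has 31).
Aug 4, 1890 → Sep 4, 1890: 31 days (August has 31).
Sep 4, 1890 → Oct 4, 1890: 30 days (September has 30).
Oct 4, 1890 → Nov 4, 1890: 31 days (October has 31).
Nov 4, 1890 → Dec 3, 1890: 29 days.
Total: 1735 days.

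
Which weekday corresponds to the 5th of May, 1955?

Thursday

January 1, 1955 is a Saturday.
Jan 1, 1955 → Feb 1, 1955: 31 days (January has 31).
Feb 1, 1955 → Mar 1, 1955: 28 days (February has 28).
Mar 1, 1955 → Apr 1, 1955: 31 days (March has 31).
Apr 1, 1955 → May 1, 1955: 30 days (April has 30).
May 1, 1955 → May 5, 1955: 4 days.
Total: 124 days.
124 mod 7 = 5, so Saturday + 5 = Thursday.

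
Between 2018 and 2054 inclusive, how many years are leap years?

Multiples of 4 in [2018,2054]: 9.
Of those, multiples of 100: 0 (not leap unless ÷400).
Multiples of 400: 0.
Leap years = 9 − 0 + 0 = 9.

9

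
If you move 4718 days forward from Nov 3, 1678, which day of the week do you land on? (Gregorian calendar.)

Thursday

First find the weekday of Nov 3, 1678. Doomsday rule: the anchor day for the 1600s is Tuesday. For year 78: 78÷12 = 6 r 6, and 6÷4 = 1, so 6+6+1 = 13.
Tuesday + 13 ≡ Monday — that's 1678's doomsday.
In November the doomsday date is Nov 7.
Nov 3 is 4 days before Nov 7; 4 mod 7 = 4, so Monday − 4 = Thursday.
4718 mod 7 = 0, so 4718 days after a Thursday is Thursday + 0 = Thursday.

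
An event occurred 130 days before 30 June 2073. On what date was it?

−30 → May 31, 2073 (end of May, 31 days; 100 left).
−31 → Apr 30, 2073 (end of Apr, 30 days; 69 left).
−30 → Mar 31, 2073 (end of Mar, 31 days; 39 left).
−31 → Feb 28, 2073 (end of Feb, 28 days; 8 left).
−8 → Feb 20, 2073.

February 20, 2073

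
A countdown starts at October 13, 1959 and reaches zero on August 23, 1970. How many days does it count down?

Oct 13, 1959 → Oct 13, 1960: 366 days (Feb 29, 1960 is in that span).
Oct 13, 1960 → Oct 13, 1961: 365 days.
Oct 13, 1961 → Oct 13, 1962: 365 days.
Oct 13, 1962 → Oct 13, 1963: 365 days.
Oct 13, 1963 → Oct 13, 1964: 366 days (Feb 29, 1964 is in that span).
Oct 13, 1964 → Oct 13, 1965: 365 days.
Oct 13, 1965 → Oct 13, 1966: 365 days.
Oct 13, 1966 → Oct 13, 1967: 365 days.
Oct 13, 1967 → Oct 13, 1968: 366 days (Feb 29, 1968 is in that span).
Oct 13, 1968 → Oct 13, 1969: 365 days.
Oct 13, 1969 → Nov 13, 1969: 31 days (October has 31).
Nov 13, 1969 → Dec 13, 1969: 30 days (November has 30).
Dec 13, 1969 → Jan 13, 1970: 31 days (December has 31).
Jan 13, 1970 → Feb 13, 1970: 31 days (January has 31).
Feb 13, 1970 → Mar 13, 1970: 28 days (February has 28).
Mar 13, 1970 → Apr 13, 1970: 31 days (March has 31).
Apr 13, 1970 → May 13, 1970: 30 days (April has 30).
May 13, 1970 → Jun 13, 1970: 31 days (May has 31).
Jun 13, 1970 → Jul 13, 1970: 30 days (June has 30).
Jul 13, 1970 → Aug 13, 1970: 31 days (July has 31).
Aug 13, 1970 → Aug 23, 1970: 10 days.
Total: 3967 days.

3967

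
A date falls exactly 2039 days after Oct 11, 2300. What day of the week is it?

Saturday

Oct 11, 2300 is a Thursday.
2039 mod 7 = 2, so 2039 days after a Thursday is Thursday + 2 = Saturday.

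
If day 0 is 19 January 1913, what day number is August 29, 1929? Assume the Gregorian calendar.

6066

Jan 19, 1913 → Jan 19, 1914: 365 days.
Jan 19, 1914 → Jan 19, 1915: 365 days.
Jan 19, 1915 → Jan 19, 1916: 365 days.
Jan 19, 1916 → Jan 19, 1917: 366 days (Feb 29, 1916 is in that span).
Jan 19, 1917 → Jan 19, 1918: 365 days.
Jan 19, 1918 → Jan 19, 1919: 365 days.
Jan 19, 1919 → Jan 19, 1920: 365 days.
Jan 19, 1920 → Jan 19, 1921: 366 days (Feb 29, 1920 is in that span).
Jan 19, 1921 → Jan 19, 1922: 365 days.
Jan 19, 1922 → Jan 19, 1923: 365 days.
Jan 19, 1923 → Jan 19, 1924: 365 days.
Jan 19, 1924 → Jan 19, 1925: 366 days (Feb 29, 1924 is in that span).
Jan 19, 1925 → Jan 19, 1926: 365 days.
Jan 19, 1926 → Jan 19, 1927: 365 days.
Jan 19, 1927 → Jan 19, 1928: 365 days.
Jan 19, 1928 → Jan 19, 1929: 366 days (Feb 29, 1928 is in that span).
Jan 19, 1929 → Feb 19, 1929: 31 days (January has 31).
Feb 19, 1929 → Mar 19, 1929: 28 days (February has 28).
Mar 19, 1929 → Apr 19, 1929: 31 days (March has 31).
Apr 19, 1929 → May 19, 1929: 30 days (April has 30).
May 19, 1929 → Jun 19, 1929: 31 days (May has 31).
Jun 19, 1929 → Jul 19, 1929: 30 days (June has 30).
Jul 19, 1929 → Aug 19, 1929: 31 days (July has 31).
Aug 19, 1929 → Aug 29, 1929: 10 days.
Total: 6066 days.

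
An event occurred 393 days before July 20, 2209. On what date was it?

−20 → Jun 30, 2209 (end of Jun, 30 days; 373 left).
−30 → May 31, 2209 (end of May, 31 days; 343 left).
−31 → Apr 30, 2209 (end of Apr, 30 days; 312 left).
−30 → Mar 31, 2209 (end of Mar, 31 days; 282 left).
−31 → Feb 28, 2209 (end of Feb, 28 days; 251 left).
−28 → Jan 31, 2209 (end of Jan, 31 days; 223 left).
−31 → Dec 31, 2208 (end of Dec, 31 days; 192 left).
−31 → Nov 30, 2208 (end of Nov, 30 days; 161 left).
−30 → Oct 31, 2208 (end of Oct, 31 days; 131 left).
−31 → Sep 30, 2208 (end of Sep, 30 days; 100 left).
−30 → Aug 31, 2208 (end of Aug, 31 days; 70 left).
−31 → Jul 31, 2208 (end of Jul, 31 days; 39 left).
−31 → Jun 30, 2208 (end of Jun, 30 days; 8 left).
−8 → Jun 22, 2208.

June 22, 2208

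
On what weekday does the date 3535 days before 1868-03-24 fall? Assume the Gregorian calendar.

First find the weekday of Mar 24, 1868. Doomsday rule: the anchor day for the 1800s is Friday. For year 68: 68÷12 = 5 r 8, and 8÷4 = 2, so 5+8+2 = 15.
Friday + 15 ≡ Saturday — that's 1868's doomsday.
In March the doomsday date is Mar 14.
Mar 24 is 10 days after Mar 14; 10 mod 7 = 3, so Saturday + 3 = Tuesday.
3535 mod 7 = 0, so 3535 days before a Tuesday is Tuesday − 0 = Tuesday.

Tuesday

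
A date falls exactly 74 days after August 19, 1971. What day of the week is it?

Aug 19, 1971 is a Thursday.
74 mod 7 = 4, so 74 days after a Thursday is Thursday + 4 = Monday.

Monday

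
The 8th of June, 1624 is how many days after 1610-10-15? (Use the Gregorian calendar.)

Oct 15, 1610 → Oct 15, 1611: 365 days.
Oct 15, 1611 → Oct 15, 1612: 366 days (Feb 29, 1612 is in that span).
Oct 15, 1612 → Oct 15, 1613: 365 days.
Oct 15, 1613 → Oct 15, 1614: 365 days.
Oct 15, 1614 → Oct 15, 1615: 365 days.
Oct 15, 1615 → Oct 15, 1616: 366 days (Feb 29, 1616 is in that span).
Oct 15, 1616 → Oct 15, 1617: 365 days.
Oct 15, 1617 → Oct 15, 1618: 365 days.
Oct 15, 1618 → Oct 15, 1619: 365 days.
Oct 15, 1619 → Oct 15, 1620: 366 days (Feb 29, 1620 is in that span).
Oct 15, 1620 → Oct 15, 1621: 365 days.
Oct 15, 1621 → Oct 15, 1622: 365 days.
Oct 15, 1622 → Oct 15, 1623: 365 days.
Oct 15, 1623 → Nov 15, 1623: 31 days (October has 31).
Nov 15, 1623 → Dec 15, 1623: 30 days (November has 30).
Dec 15, 1623 → Jan 15, 1624: 31 days (December has 31).
Jan 15, 1624 → Feb 15, 1624: 31 days (January has 31).
Feb 15, 1624 → Mar 15, 1624: 29 days (February has 29).
Mar 15, 1624 → Apr 15, 1624: 31 days (March has 31).
Apr 15, 1624 → May 15, 1624: 30 days (April has 30).
May 15, 1624 → Jun 8, 1624: 24 days.
Total: 4985 days.

4985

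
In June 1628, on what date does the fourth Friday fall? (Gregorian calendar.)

June 1, 1628 is a Thursday.
The first Friday is therefore June 2 (1 days later).
The fourth Friday is 2 + 3×7 = June 23.

June 23, 1628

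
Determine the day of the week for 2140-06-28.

Tuesday

Doomsday rule: the anchor day for the 2100s is Sunday. For year 40: 40÷12 = 3 r 4, and 4÷4 = 1, so 3+4+1 = 8.
Sunday + 8 ≡ Monday — that's 2140's doomsday.
In June the doomsday date is Jun 6.
Jun 28 is 22 days after Jun 6; 22 mod 7 = 1, so Monday + 1 = Tuesday.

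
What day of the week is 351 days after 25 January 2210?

Friday

Jan 25, 2210 is a Thursday.
351 mod 7 = 1, so 351 days after a Thursday is Thursday + 1 = Friday.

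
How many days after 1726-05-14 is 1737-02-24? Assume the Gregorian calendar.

3939

May 14, 1726 → May 14, 1727: 365 days.
May 14, 1727 → May 14, 1728: 366 days (Feb 29, 1728 is in that span).
May 14, 1728 → May 14, 1729: 365 days.
May 14, 1729 → May 14, 1730: 365 days.
May 14, 1730 → May 14, 1731: 365 days.
May 14, 1731 → May 14, 1732: 366 days (Feb 29, 1732 is in that span).
May 14, 1732 → May 14, 1733: 365 days.
May 14, 1733 → May 14, 1734: 365 days.
May 14, 1734 → May 14, 1735: 365 days.
May 14, 1735 → May 14, 1736: 366 days (Feb 29, 1736 is in that span).
May 14, 1736 → Jun 14, 1736: 31 days (May has 31).
Jun 14, 1736 → Jul 14, 1736: 30 days (June has 30).
Jul 14, 1736 → Aug 14, 1736: 31 days (July has 31).
Aug 14, 1736 → Sep 14, 1736: 31 days (August has 31).
Sep 14, 1736 → Oct 14, 1736: 30 days (September has 30).
Oct 14, 1736 → Nov 14, 1736: 31 days (October has 31).
Nov 14, 1736 → Dec 14, 1736: 30 days (November has 30).
Dec 14, 1736 → Jan 14, 1737: 31 days (December has 31).
Jan 14, 1737 → Feb 14, 1737: 31 days (January has 31).
Feb 14, 1737 → Feb 24, 1737: 10 days.
Total: 3939 days.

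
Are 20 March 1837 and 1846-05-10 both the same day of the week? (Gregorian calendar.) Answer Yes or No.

No

From Mar 20, 1837 to May 10, 1846 is 3338 days.
3338 mod 7 = 6, so they are different weekdays.
(Mar 20, 1837 is a Monday; May 10, 1846 is a Sunday.)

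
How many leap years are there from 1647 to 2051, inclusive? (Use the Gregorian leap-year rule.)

98

Multiples of 4 in [1647,2051]: 101.
Of those, multiples of 100: 4 (not leap unless ÷400).
Multiples of 400: 1.
Leap years = 101 − 4 + 1 = 98.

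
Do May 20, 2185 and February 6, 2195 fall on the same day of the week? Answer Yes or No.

From May 20, 2185 to Feb 6, 2195 is 3549 days.
3549 mod 7 = 0, so they are the same weekday.
(May 20, 2185 is a Friday; Feb 6, 2195 is a Friday.)

Yes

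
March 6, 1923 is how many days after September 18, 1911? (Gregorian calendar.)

4187

Sep 18, 1911 → Sep 18, 1912: 366 days (Feb 29, 1912 is in that span).
Sep 18, 1912 → Sep 18, 1913: 365 days.
Sep 18, 1913 → Sep 18, 1914: 365 days.
Sep 18, 1914 → Sep 18, 1915: 365 days.
Sep 18, 1915 → Sep 18, 1916: 366 days (Feb 29, 1916 is in that span).
Sep 18, 1916 → Sep 18, 1917: 365 days.
Sep 18, 1917 → Sep 18, 1918: 365 days.
Sep 18, 1918 → Sep 18, 1919: 365 days.
Sep 18, 1919 → Sep 18, 1920: 366 days (Feb 29, 1920 is in that span).
Sep 18, 1920 → Sep 18, 1921: 365 days.
Sep 18, 1921 → Sep 18, 1922: 365 days.
Sep 18, 1922 → Oct 18, 1922: 30 days (September has 30).
Oct 18, 1922 → Nov 18, 1922: 31 days (October has 31).
Nov 18, 1922 → Dec 18, 1922: 30 days (November has 30).
Dec 18, 1922 → Jan 18, 1923: 31 days (December has 31).
Jan 18, 1923 → Feb 18, 1923: 31 days (January has 31).
Feb 18, 1923 → Mar 6, 1923: 16 days.
Total: 4187 days.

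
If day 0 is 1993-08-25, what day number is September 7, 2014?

Aug 25, 1993 → Aug 25, 1994: 365 days.
Aug 25, 1994 → Aug 25, 1995: 365 days.
Aug 25, 1995 → Aug 25, 1996: 366 days (Feb 29, 1996 is in that span).
Aug 25, 1996 → Aug 25, 1997: 365 days.
Aug 25, 1997 → Aug 25, 1998: 365 days.
Aug 25, 1998 → Aug 25, 1999: 365 days.
Aug 25, 1999 → Aug 25, 2000: 366 days (Feb 29, 2000 is in that span).
Aug 25, 2000 → Aug 25, 2001: 365 days.
Aug 25, 2001 → Aug 25, 2002: 365 days.
Aug 25, 2002 → Aug 25, 2003: 365 days.
Aug 25, 2003 → Aug 25, 2004: 366 days (Feb 29, 2004 is in that span).
Aug 25, 2004 → Aug 25, 2005: 365 days.
Aug 25, 2005 → Aug 25, 2006: 365 days.
Aug 25, 2006 → Aug 25, 2007: 365 days.
Aug 25, 2007 → Aug 25, 2008: 366 days (Feb 29, 2008 is in that span).
Aug 25, 2008 → Aug 25, 2009: 365 days.
Aug 25, 2009 → Aug 25, 2010: 365 days.
Aug 25, 2010 → Aug 25, 2011: 365 days.
Aug 25, 2011 → Aug 25, 2012: 366 days (Feb 29, 2012 is in that span).
Aug 25, 2012 → Aug 25, 2013: 365 days.
Aug 25, 2013 → Sep 25, 2013: 31 days (August has 31).
Sep 25, 2013 → Oct 25, 2013: 30 days (September has 30).
Oct 25, 2013 → Nov 25, 2013: 31 days (October has 31).
Nov 25, 2013 → Dec 25, 2013: 30 days (November has 30).
Dec 25, 2013 → Jan 25, 2014: 31 days (December has 31).
Jan 25, 2014 → Feb 25, 2014: 31 days (January has 31).
Feb 25, 2014 → Mar 25, 2014: 28 days (February has 28).
Mar 25, 2014 → Apr 25, 2014: 31 days (March has 31).
Apr 25, 2014 → May 25, 2014: 30 days (April has 30).
May 25, 2014 → Jun 25, 2014: 31 days (May has 31).
Jun 25, 2014 → Jul 25, 2014: 30 days (June has 30).
Jul 25, 2014 → Aug 25, 2014: 31 days (July has 31).
Aug 25, 2014 → Sep 7, 2014: 13 days.
Total: 7683 days.

7683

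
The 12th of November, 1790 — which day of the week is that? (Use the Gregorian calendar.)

Doomsday rule: the anchor day for the 1700s is Sunday. For year 90: 90÷12 = 7 r 6, and 6÷4 = 1, so 7+6+1 = 14.
Sunday + 14 ≡ Sunday — that's 1790's doomsday.
In November the doomsday date is Nov 7.
Nov 12 is 5 days after Nov 7; 5 mod 7 = 5, so Sunday + 5 = Friday.

Friday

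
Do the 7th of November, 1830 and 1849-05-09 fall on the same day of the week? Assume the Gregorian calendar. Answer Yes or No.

No

From Nov 7, 1830 to May 9, 1849 is 6758 days.
6758 mod 7 = 3, so they are different weekdays.
(Nov 7, 1830 is a Sunday; May 9, 1849 is a Wednesday.)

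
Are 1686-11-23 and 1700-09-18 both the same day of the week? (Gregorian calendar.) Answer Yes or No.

From Nov 23, 1686 to Sep 18, 1700 is 5047 days.
5047 mod 7 = 0, so they are the same weekday.
(Nov 23, 1686 is a Saturday; Sep 18, 1700 is a Saturday.)

Yes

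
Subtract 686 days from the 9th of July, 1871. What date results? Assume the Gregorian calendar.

August 22, 1869

−365 (one year) → Jul 9, 1870 (321 left).
−9 → Jun 30, 1870 (end of Jun, 30 days; 312 left).
−30 → May 31, 1870 (end of May, 31 days; 282 left).
−31 → Apr 30, 1870 (end of Apr, 30 days; 251 left).
−30 → Mar 31, 1870 (end of Mar, 31 days; 221 left).
−31 → Feb 28, 1870 (end of Feb, 28 days; 190 left).
−28 → Jan 31, 1870 (end of Jan, 31 days; 162 left).
−31 → Dec 31, 1869 (end of Dec, 31 days; 131 left).
−31 → Nov 30, 1869 (end of Nov, 30 days; 100 left).
−30 → Oct 31, 1869 (end of Oct, 31 days; 70 left).
−31 → Sep 30, 1869 (end of Sep, 30 days; 39 left).
−30 → Aug 31, 1869 (end of Aug, 31 days; 9 left).
−9 → Aug 22, 1869.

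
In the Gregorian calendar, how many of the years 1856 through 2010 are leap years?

38

Multiples of 4 in [1856,2010]: 39.
Of those, multiples of 100: 2 (not leap unless ÷400).
Multiples of 400: 1.
Leap years = 39 − 2 + 1 = 38.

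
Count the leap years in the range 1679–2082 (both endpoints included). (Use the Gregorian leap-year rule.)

Multiples of 4 in [1679,2082]: 101.
Of those, multiples of 100: 4 (not leap unless ÷400).
Multiples of 400: 1.
Leap years = 101 − 4 + 1 = 98.

98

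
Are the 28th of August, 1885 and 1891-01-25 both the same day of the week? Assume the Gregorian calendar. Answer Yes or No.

No

From Aug 28, 1885 to Jan 25, 1891 is 1976 days.
1976 mod 7 = 2, so they are different weekdays.
(Aug 28, 1885 is a Friday; Jan 25, 1891 is a Sunday.)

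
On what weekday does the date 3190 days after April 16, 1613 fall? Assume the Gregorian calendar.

Sunday

First find the weekday of Apr 16, 1613. Doomsday rule: the anchor day for the 1600s is Tuesday. For year 13: 13÷12 = 1 r 1, and 1÷4 = 0, so 1+1+0 = 2.
Tuesday + 2 ≡ Thursday — that's 1613's doomsday.
In April the doomsday date is Apr 4.
Apr 16 is 12 days after Apr 4; 12 mod 7 = 5, so Thursday + 5 = Tuesday.
3190 mod 7 = 5, so 3190 days after a Tuesday is Tuesday + 5 = Sunday.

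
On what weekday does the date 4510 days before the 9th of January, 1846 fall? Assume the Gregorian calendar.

Wednesday

Jan 9, 1846 is a Friday.
4510 mod 7 = 2, so 4510 days before a Friday is Friday − 2 = Wednesday.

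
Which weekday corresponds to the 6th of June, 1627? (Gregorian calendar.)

Sunday

Doomsday rule: the anchor day for the 1600s is Tuesday. For year 27: 27÷12 = 2 r 3, and 3÷4 = 0, so 2+3+0 = 5.
Tuesday + 5 ≡ Sunday — that's 1627's doomsday.
In June the doomsday date is Jun 6.
Jun 6 is the doomsday itself: Sunday.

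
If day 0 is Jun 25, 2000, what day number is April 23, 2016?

5781

Jun 25, 2000 → Jun 25, 2001: 365 days.
Jun 25, 2001 → Jun 25, 2002: 365 days.
Jun 25, 2002 → Jun 25, 2003: 365 days.
Jun 25, 2003 → Jun 25, 2004: 366 days (Feb 29, 2004 is in that span).
Jun 25, 2004 → Jun 25, 2005: 365 days.
Jun 25, 2005 → Jun 25, 2006: 365 days.
Jun 25, 2006 → Jun 25, 2007: 365 days.
Jun 25, 2007 → Jun 25, 2008: 366 days (Feb 29, 2008 is in that span).
Jun 25, 2008 → Jun 25, 2009: 365 days.
Jun 25, 2009 → Jun 25, 2010: 365 days.
Jun 25, 2010 → Jun 25, 2011: 365 days.
Jun 25, 2011 → Jun 25, 2012: 366 days (Feb 29, 2012 is in that span).
Jun 25, 2012 → Jun 25, 2013: 365 days.
Jun 25, 2013 → Jun 25, 2014: 365 days.
Jun 25, 2014 → Jun 25, 2015: 365 days.
Jun 25, 2015 → Jul 25, 2015: 30 days (June has 30).
Jul 25, 2015 → Aug 25, 2015: 31 days (July has 31).
Aug 25, 2015 → Sep 25, 2015: 31 days (August has 31).
Sep 25, 2015 → Oct 25, 2015: 30 days (September has 30).
Oct 25, 2015 → Nov 25, 2015: 31 days (October has 31).
Nov 25, 2015 → Dec 25, 2015: 30 days (November has 30).
Dec 25, 2015 → Jan 25, 2016: 31 days (December has 31).
Jan 25, 2016 → Feb 25, 2016: 31 days (January has 31).
Feb 25, 2016 → Mar 25, 2016: 29 days (February has 29).
Mar 25, 2016 → Apr 23, 2016: 29 days.
Total: 5781 days.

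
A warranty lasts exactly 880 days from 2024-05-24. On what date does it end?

October 21, 2026

+365 (one year) → May 24, 2025 (515 left).
+365 (one year) → May 24, 2026 (150 left).
May has 31 days: +8 → Jun 1, 2026 (142 left).
Jun has 30 days: +30 → Jul 1, 2026 (112 left).
Jul has 31 days: +31 → Aug 1, 2026 (81 left).
Aug has 31 days: +31 → Sep 1, 2026 (50 left).
Sep has 30 days: +30 → Oct 1, 2026 (20 left).
+20 → Oct 21, 2026.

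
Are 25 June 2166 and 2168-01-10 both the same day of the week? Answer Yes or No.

No

From Jun 25, 2166 to Jan 10, 2168 is 564 days.
564 mod 7 = 4, so they are different weekdays.
(Jun 25, 2166 is a Wednesday; Jan 10, 2168 is a Sunday.)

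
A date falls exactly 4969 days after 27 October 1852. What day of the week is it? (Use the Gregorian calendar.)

Oct 27, 1852 is a Wednesday.
4969 mod 7 = 6, so 4969 days after a Wednesday is Wednesday + 6 = Tuesday.

Tuesday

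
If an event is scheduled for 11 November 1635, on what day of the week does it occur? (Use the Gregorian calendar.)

Sunday

Doomsday rule: the anchor day for the 1600s is Tuesday. For year 35: 35÷12 = 2 r 11, and 11÷4 = 2, so 2+11+2 = 15.
Tuesday + 15 ≡ Wednesday — that's 1635's doomsday.
In November the doomsday date is Nov 7.
Nov 11 is 4 days after Nov 7; 4 mod 7 = 4, so Wednesday + 4 = Sunday.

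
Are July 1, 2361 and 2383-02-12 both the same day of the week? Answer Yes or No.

Yes

From Jul 1, 2361 to Feb 12, 2383 is 7896 days.
7896 mod 7 = 0, so they are the same weekday.
(Jul 1, 2361 is a Saturday; Feb 12, 2383 is a Saturday.)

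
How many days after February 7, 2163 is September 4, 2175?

4592

Feb 7, 2163 → Feb 7, 2164: 365 days.
Feb 7, 2164 → Feb 7, 2165: 366 days (Feb 29, 2164 is in that span).
Feb 7, 2165 → Feb 7, 2166: 365 days.
Feb 7, 2166 → Feb 7, 2167: 365 days.
Feb 7, 2167 → Feb 7, 2168: 365 days.
Feb 7, 2168 → Feb 7, 2169: 366 days (Feb 29, 2168 is in that span).
Feb 7, 2169 → Feb 7, 2170: 365 days.
Feb 7, 2170 → Feb 7, 2171: 365 days.
Feb 7, 2171 → Feb 7, 2172: 365 days.
Feb 7, 2172 → Feb 7, 2173: 366 days (Feb 29, 2172 is in that span).
Feb 7, 2173 → Feb 7, 2174: 365 days.
Feb 7, 2174 → Feb 7, 2175: 365 days.
Feb 7, 2175 → Mar 7, 2175: 28 days (February has 28).
Mar 7, 2175 → Apr 7, 2175: 31 days (March has 31).
Apr 7, 2175 → May 7, 2175: 30 days (April has 30).
May 7, 2175 → Jun 7, 2175: 31 days (May has 31).
Jun 7, 2175 → Jul 7, 2175: 30 days (June has 30).
Jul 7, 2175 → Aug 7, 2175: 31 days (July has 31).
Aug 7, 2175 → Sep 4, 2175: 28 days.
Total: 4592 days.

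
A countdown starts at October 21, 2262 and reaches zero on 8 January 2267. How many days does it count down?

Oct 21, 2262 → Oct 21, 2263: 365 days.
Oct 21, 2263 → Oct 21, 2264: 366 days (Feb 29, 2264 is in that span).
Oct 21, 2264 → Oct 21, 2265: 365 days.
Oct 21, 2265 → Oct 21, 2266: 365 days.
Oct 21, 2266 → Nov 21, 2266: 31 days (October has 31).
Nov 21, 2266 → Dec 21, 2266: 30 days (November has 30).
Dec 21, 2266 → Jan 8, 2267: 18 days.
Total: 1540 days.

1540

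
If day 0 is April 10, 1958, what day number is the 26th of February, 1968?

Apr 10, 1958 → Apr 10, 1959: 365 days.
Apr 10, 1959 → Apr 10, 1960: 366 days (Feb 29, 1960 is in that span).
Apr 10, 1960 → Apr 10, 1961: 365 days.
Apr 10, 1961 → Apr 10, 1962: 365 days.
Apr 10, 1962 → Apr 10, 1963: 365 days.
Apr 10, 1963 → Apr 10, 1964: 366 days (Feb 29, 1964 is in that span).
Apr 10, 1964 → Apr 10, 1965: 365 days.
Apr 10, 1965 → Apr 10, 1966: 365 days.
Apr 10, 1966 → Apr 10, 1967: 365 days.
Apr 10, 1967 → May 10, 1967: 30 days (April has 30).
May 10, 1967 → Jun 10, 1967: 31 days (May has 31).
Jun 10, 1967 → Jul 10, 1967: 30 days (June has 30).
Jul 10, 1967 → Aug 10, 1967: 31 days (July has 31).
Aug 10, 1967 → Sep 10, 1967: 31 days (August has 31).
Sep 10, 1967 → Oct 10, 1967: 30 days (September has 30).
Oct 10, 1967 → Nov 10, 1967: 31 days (October has 31).
Nov 10, 1967 → Dec 10, 1967: 30 days (November has 30).
Dec 10, 1967 → Jan 10, 1968: 31 days (December has 31).
Jan 10, 1968 → Feb 10, 1968: 31 days (January has 31).
Feb 10, 1968 → Feb 26, 1968: 16 days.
Total: 3609 days.

3609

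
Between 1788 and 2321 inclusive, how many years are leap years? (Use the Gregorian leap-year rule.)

129

Multiples of 4 in [1788,2321]: 134.
Of those, multiples of 100: 6 (not leap unless ÷400).
Multiples of 400: 1.
Leap years = 134 − 6 + 1 = 129.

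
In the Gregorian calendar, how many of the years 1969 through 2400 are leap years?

105

Multiples of 4 in [1969,2400]: 108.
Of those, multiples of 100: 5 (not leap unless ÷400).
Multiples of 400: 2.
Leap years = 108 − 5 + 2 = 105.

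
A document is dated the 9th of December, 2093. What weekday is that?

Wednesday

Doomsday rule: the anchor day for the 2000s is Tuesday. For year 93: 93÷12 = 7 r 9, and 9÷4 = 2, so 7+9+2 = 18.
Tuesday + 18 ≡ Saturday — that's 2093's doomsday.
In December the doomsday date is Dec 12.
Dec 9 is 3 days before Dec 12; 3 mod 7 = 3, so Saturday − 3 = Wednesday.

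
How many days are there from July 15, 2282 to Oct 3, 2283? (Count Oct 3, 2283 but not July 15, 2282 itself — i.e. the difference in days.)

Jul 15, 2282 → Jul 15, 2283: 365 days.
Jul 15, 2283 → Aug 15, 2283: 31 days (July has 31).
Aug 15, 2283 → Sep 15, 2283: 31 days (August has 31).
Sep 15, 2283 → Oct 3, 2283: 18 days.
Total: 445 days.

445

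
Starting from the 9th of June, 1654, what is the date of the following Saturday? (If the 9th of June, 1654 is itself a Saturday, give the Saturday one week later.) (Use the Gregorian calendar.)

June 13, 1654

Jun 9, 1654 is a Tuesday.
From Tuesday to the next Saturday is 4 days.
Jun 9, 1654 + 4 = Jun 13, 1654.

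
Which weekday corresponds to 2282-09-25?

Doomsday rule: the anchor day for the 2200s is Friday. For year 82: 82÷12 = 6 r 10, and 10÷4 = 2, so 6+10+2 = 18.
Friday + 18 ≡ Tuesday — that's 2282's doomsday.
In September the doomsday date is Sep 5.
Sep 25 is 20 days after Sep 5; 20 mod 7 = 6, so Tuesday + 6 = Monday.

Monday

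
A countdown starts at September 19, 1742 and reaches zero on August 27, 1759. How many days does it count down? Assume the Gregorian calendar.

6186

Sep 19, 1742 → Sep 19, 1743: 365 days.
Sep 19, 1743 → Sep 19, 1744: 366 days (Feb 29, 1744 is in that span).
Sep 19, 1744 → Sep 19, 1745: 365 days.
Sep 19, 1745 → Sep 19, 1746: 365 days.
Sep 19, 1746 → Sep 19, 1747: 365 days.
Sep 19, 1747 → Sep 19, 1748: 366 days (Feb 29, 1748 is in that span).
Sep 19, 1748 → Sep 19, 1749: 365 days.
Sep 19, 1749 → Sep 19, 1750: 365 days.
Sep 19, 1750 → Sep 19, 1751: 365 days.
Sep 19, 1751 → Sep 19, 1752: 366 days (Feb 29, 1752 is in that span).
Sep 19, 1752 → Sep 19, 1753: 365 days.
Sep 19, 1753 → Sep 19, 1754: 365 days.
Sep 19, 1754 → Sep 19, 1755: 365 days.
Sep 19, 1755 → Sep 19, 1756: 366 days (Feb 29, 1756 is in that span).
Sep 19, 1756 → Sep 19, 1757: 365 days.
Sep 19, 1757 → Sep 19, 1758: 365 days.
Sep 19, 1758 → Oct 19, 1758: 30 days (September has 30).
Oct 19, 1758 → Nov 19, 1758: 31 days (October has 31).
Nov 19, 1758 → Dec 19, 1758: 30 days (November has 30).
Dec 19, 1758 → Jan 19, 1759: 31 days (December has 31).
Jan 19, 1759 → Feb 19, 1759: 31 days (January has 31).
Feb 19, 1759 → Mar 19, 1759: 28 days (February has 28).
Mar 19, 1759 → Apr 19, 1759: 31 days (March has 31).
Apr 19, 1759 → May 19, 1759: 30 days (April has 30).
May 19, 1759 → Jun 19, 1759: 31 days (May has 31).
Jun 19, 1759 → Jul 19, 1759: 30 days (June has 30).
Jul 19, 1759 → Aug 19, 1759: 31 days (July has 31).
Aug 19, 1759 → Aug 27, 1759: 8 days.
Total: 6186 days.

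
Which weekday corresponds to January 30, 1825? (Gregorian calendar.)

Sunday

Doomsday rule: the anchor day for the 1800s is Friday. For year 25: 25÷12 = 2 r 1, and 1÷4 = 0, so 2+1+0 = 3.
Friday + 3 ≡ Monday — that's 1825's doomsday.
In January the doomsday date is Jan 3 (1825 is not a leap year).
Jan 30 is 27 days after Jan 3; 27 mod 7 = 6, so Monday + 6 = Sunday.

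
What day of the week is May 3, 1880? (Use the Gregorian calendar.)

Monday

January 1, 1880 is a Thursday.
Jan 1, 1880 → Feb 1, 1880: 31 days (January has 31).
Feb 1, 1880 → Mar 1, 1880: 29 days (February has 29).
Mar 1, 1880 → Apr 1, 1880: 31 days (March has 31).
Apr 1, 1880 → May 1, 1880: 30 days (April has 30).
May 1, 1880 → May 3, 1880: 2 days.
Total: 123 days.
123 mod 7 = 4, so Thursday + 4 = Monday.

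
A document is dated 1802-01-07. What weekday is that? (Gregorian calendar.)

Thursday

Doomsday rule: the anchor day for the 1800s is Friday. For year 02: 2÷12 = 0 r 2, and 2÷4 = 0, so 0+2+0 = 2.
Friday + 2 ≡ Sunday — that's 1802's doomsday.
In January the doomsday date is Jan 3 (1802 is not a leap year).
Jan 7 is 4 days after Jan 3; 4 mod 7 = 4, so Sunday + 4 = Thursday.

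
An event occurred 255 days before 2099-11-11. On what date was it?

−11 → Oct 31, 2099 (end of Oct, 31 days; 244 left).
−31 → Sep 30, 2099 (end of Sep, 30 days; 213 left).
−30 → Aug 31, 2099 (end of Aug, 31 days; 183 left).
−31 → Jul 31, 2099 (end of Jul, 31 days; 152 left).
−31 → Jun 30, 2099 (end of Jun, 30 days; 121 left).
−30 → May 31, 2099 (end of May, 31 days; 91 left).
−31 → Apr 30, 2099 (end of Apr, 30 days; 60 left).
−30 → Mar 31, 2099 (end of Mar, 31 days; 30 left).
−30 → Mar 1, 2099.

March 1, 2099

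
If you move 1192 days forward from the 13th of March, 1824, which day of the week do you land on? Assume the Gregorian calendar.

First find the weekday of Mar 13, 1824. Doomsday rule: the anchor day for the 1800s is Friday. For year 24: 24÷12 = 2 r 0, and 0÷4 = 0, so 2+0+0 = 2.
Friday + 2 ≡ Sunday — that's 1824's doomsday.
In March the doomsday date is Mar 14.
Mar 13 is 1 day before Mar 14; 1 mod 7 = 1, so Sunday − 1 = Saturday.
1192 mod 7 = 2, so 1192 days after a Saturday is Saturday + 2 = Monday.

Monday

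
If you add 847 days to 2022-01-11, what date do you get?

+365 (one year) → Jan 11, 2023 (482 left).
+365 (one year) → Jan 11, 2024 (117 left).
Jan has 31 days: +21 → Feb 1, 2024 (96 left).
Feb has 29 days: +29 → Mar 1, 2024 (67 left).
Mar has 31 days: +31 → Apr 1, 2024 (36 left).
Apr has 30 days: +30 → May 1, 2024 (6 left).
+6 → May 7, 2024.

May 7, 2024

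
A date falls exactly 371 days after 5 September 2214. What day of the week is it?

Sep 5, 2214 is a Monday.
371 mod 7 = 0, so 371 days after a Monday is Monday + 0 = Monday.

Monday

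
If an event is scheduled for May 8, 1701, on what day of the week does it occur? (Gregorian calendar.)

Sunday

Doomsday rule: the anchor day for the 1700s is Sunday. For year 01: 1÷12 = 0 r 1, and 1÷4 = 0, so 0+1+0 = 1.
Sunday + 1 ≡ Monday — that's 1701's doomsday.
In May the doomsday date is May 9.
May 8 is 1 day before May 9; 1 mod 7 = 1, so Monday − 1 = Sunday.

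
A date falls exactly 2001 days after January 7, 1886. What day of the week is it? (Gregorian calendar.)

Jan 7, 1886 is a Thursday.
2001 mod 7 = 6, so 2001 days after a Thursday is Thursday + 6 = Wednesday.

Wednesday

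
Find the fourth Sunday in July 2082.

July 1, 2082 is a Wednesday.
The first Sunday is therefore July 5 (4 days later).
The fourth Sunday is 5 + 3×7 = July 26.

July 26, 2082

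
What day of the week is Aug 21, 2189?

Friday

Doomsday rule: the anchor day for the 2100s is Sunday. For year 89: 89÷12 = 7 r 5, and 5÷4 = 1, so 7+5+1 = 13.
Sunday + 13 ≡ Saturday — that's 2189's doomsday.
In August the doomsday date is Aug 8.
Aug 21 is 13 days after Aug 8; 13 mod 7 = 6, so Saturday + 6 = Friday.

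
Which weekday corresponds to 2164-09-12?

Wednesday

Doomsday rule: the anchor day for the 2100s is Sunday. For year 64: 64÷12 = 5 r 4, and 4÷4 = 1, so 5+4+1 = 10.
Sunday + 10 ≡ Wednesday — that's 2164's doomsday.
In September the doomsday date is Sep 5.
Sep 12 is 7 days after Sep 5; 7 mod 7 = 0, so Wednesday + 0 = Wednesday.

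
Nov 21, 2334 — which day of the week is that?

Doomsday rule: the anchor day for the 2300s is Wednesday. For year 34: 34÷12 = 2 r 10, and 10÷4 = 2, so 2+10+2 = 14.
Wednesday + 14 ≡ Wednesday — that's 2334's doomsday.
In November the doomsday date is Nov 7.
Nov 21 is 14 days after Nov 7; 14 mod 7 = 0, so Wednesday + 0 = Wednesday.

Wednesday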